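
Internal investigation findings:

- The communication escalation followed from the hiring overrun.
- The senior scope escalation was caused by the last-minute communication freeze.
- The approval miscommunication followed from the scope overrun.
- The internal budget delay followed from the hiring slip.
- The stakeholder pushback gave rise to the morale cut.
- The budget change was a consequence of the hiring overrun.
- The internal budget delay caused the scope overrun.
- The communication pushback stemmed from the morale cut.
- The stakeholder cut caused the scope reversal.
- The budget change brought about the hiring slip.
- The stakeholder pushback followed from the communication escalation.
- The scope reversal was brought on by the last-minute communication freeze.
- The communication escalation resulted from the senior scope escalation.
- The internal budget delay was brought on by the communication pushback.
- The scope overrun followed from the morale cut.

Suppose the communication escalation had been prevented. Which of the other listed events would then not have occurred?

Downstream of the communication escalation: the stakeholder pushback, the morale cut, the communication pushback, the internal budget delay, the scope overrun, the approval miscommunication.
Of those, still caused via another path: the internal budget delay, the scope overrun, the approval miscommunication.
The remainder have no surviving cause.

the communication pushback, the morale cut, the stakeholder pushback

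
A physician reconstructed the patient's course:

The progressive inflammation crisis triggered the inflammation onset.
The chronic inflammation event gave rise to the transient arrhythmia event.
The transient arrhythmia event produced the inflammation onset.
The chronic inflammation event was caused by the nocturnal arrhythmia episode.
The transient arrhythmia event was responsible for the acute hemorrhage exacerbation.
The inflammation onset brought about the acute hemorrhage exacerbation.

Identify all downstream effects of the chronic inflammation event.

Direct effects: the transient arrhythmia event.
2 steps out: the inflammation onset, the acute hemorrhage exacerbation.
Not reachable from it: the progressive inflammation crisis, the nocturnal arrhythmia episode.

the acute hemorrhage exacerbation, the inflammation onset, the transient arrhythmia event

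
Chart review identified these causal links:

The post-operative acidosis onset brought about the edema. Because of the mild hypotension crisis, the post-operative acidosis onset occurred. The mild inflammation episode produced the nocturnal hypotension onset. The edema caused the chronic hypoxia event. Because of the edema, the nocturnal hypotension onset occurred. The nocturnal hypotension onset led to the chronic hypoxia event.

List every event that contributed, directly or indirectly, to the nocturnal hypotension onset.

Immediate causes of the nocturnal hypotension onset: the edema, the mild inflammation episode.
Further upstream: the mild hypotension crisis, the post-operative acidosis onset.

the edema, the mild hypotension crisis, the mild inflammation episode, the post-operative acidosis onset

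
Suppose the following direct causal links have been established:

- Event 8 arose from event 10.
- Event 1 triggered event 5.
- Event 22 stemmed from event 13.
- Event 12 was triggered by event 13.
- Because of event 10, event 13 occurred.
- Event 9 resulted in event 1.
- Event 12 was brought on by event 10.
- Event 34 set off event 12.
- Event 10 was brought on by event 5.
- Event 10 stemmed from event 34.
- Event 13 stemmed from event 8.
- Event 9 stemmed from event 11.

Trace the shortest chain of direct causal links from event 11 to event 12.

event 11 → event 9 → event 1 → event 5 → event 10 → event 12

event 11 → event 9
event 9 → event 1
event 1 → event 5
event 5 → event 10
event 10 → event 12
Length: 5 steps.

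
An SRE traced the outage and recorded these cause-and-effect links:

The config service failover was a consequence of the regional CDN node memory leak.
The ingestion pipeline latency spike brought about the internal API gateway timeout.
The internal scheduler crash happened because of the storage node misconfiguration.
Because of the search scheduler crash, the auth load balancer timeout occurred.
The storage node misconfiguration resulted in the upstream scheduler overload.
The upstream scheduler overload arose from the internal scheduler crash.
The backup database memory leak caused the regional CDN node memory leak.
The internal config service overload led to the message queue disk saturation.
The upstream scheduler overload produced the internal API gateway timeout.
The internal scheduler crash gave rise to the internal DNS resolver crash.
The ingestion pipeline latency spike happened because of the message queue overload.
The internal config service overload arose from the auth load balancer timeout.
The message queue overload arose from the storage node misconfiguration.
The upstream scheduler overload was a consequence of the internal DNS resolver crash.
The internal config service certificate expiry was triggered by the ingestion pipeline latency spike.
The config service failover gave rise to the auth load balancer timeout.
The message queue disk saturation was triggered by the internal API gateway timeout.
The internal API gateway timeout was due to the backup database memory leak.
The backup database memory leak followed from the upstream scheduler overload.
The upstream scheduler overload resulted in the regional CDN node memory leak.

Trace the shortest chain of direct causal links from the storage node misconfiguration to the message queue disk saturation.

the storage node misconfiguration → the upstream scheduler overload → the internal API gateway timeout → the message queue disk saturation

the storage node misconfiguration → the upstream scheduler overload
the upstream scheduler overload → the internal API gateway timeout
the internal API gateway timeout → the message queue disk saturation
Length: 3 steps.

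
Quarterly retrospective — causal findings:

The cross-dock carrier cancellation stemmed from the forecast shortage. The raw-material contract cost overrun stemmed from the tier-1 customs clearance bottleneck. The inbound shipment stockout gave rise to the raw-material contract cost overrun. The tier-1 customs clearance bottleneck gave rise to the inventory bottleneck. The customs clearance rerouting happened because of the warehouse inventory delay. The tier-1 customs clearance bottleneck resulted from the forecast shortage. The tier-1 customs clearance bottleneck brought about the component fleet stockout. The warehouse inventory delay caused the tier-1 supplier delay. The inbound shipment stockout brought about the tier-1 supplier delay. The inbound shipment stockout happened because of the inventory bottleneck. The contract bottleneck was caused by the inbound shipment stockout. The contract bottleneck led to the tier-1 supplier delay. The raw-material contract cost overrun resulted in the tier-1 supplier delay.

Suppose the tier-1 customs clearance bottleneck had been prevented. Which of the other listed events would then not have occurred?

the component fleet stockout, the contract bottleneck, the inbound shipment stockout, the inventory bottleneck, the raw-material contract cost overrun

Downstream of the tier-1 customs clearance bottleneck: the inventory bottleneck, the component fleet stockout, the inbound shipment stockout, the raw-material contract cost overrun, the contract bottleneck, the tier-1 supplier delay.
Of those, still caused via another path: the tier-1 supplier delay.
The remainder have no surviving cause.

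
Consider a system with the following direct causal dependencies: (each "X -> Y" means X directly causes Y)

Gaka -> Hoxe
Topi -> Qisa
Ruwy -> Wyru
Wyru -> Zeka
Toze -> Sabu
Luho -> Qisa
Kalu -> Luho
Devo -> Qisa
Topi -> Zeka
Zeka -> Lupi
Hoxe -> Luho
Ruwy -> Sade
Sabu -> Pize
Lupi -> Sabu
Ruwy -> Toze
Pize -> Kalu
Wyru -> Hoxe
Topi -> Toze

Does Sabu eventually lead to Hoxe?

No

Sabu leads to Pize, Kalu, Luho, Qisa; Hoxe is not among them.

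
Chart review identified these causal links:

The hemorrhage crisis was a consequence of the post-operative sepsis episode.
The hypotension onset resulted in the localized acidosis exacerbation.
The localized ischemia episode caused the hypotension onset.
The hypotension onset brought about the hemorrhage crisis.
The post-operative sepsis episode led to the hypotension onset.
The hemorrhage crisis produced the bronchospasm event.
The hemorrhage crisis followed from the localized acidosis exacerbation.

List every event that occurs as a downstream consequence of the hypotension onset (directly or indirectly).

the bronchospasm event, the hemorrhage crisis, the localized acidosis exacerbation

Direct effects: the localized acidosis exacerbation, the hemorrhage crisis.
2 steps out: the bronchospasm event.
Not reachable from it: the post-operative sepsis episode, the localized ischemia episode.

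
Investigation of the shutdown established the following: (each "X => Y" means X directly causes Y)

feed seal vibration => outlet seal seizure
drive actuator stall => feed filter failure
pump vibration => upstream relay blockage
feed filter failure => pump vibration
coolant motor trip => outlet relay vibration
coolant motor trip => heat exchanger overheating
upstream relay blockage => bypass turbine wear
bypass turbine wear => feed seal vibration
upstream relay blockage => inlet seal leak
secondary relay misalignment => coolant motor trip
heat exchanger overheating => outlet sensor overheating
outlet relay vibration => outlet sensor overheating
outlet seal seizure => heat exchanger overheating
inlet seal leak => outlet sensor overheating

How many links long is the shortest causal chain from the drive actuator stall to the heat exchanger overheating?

7

Shortest chain: the drive actuator stall → the feed filter failure → the pump vibration → the upstream relay blockage → the bypass turbine wear → the feed seal vibration → the outlet seal seizure → the heat exchanger overheating.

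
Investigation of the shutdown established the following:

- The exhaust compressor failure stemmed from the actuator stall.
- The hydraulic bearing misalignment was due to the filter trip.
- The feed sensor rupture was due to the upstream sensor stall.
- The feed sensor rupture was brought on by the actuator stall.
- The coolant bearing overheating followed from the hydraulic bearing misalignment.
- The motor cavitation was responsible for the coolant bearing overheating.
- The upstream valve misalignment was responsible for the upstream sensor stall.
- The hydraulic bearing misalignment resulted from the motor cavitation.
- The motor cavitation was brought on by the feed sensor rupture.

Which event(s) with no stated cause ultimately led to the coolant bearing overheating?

Tracing upstream from the coolant bearing overheating: the coolant bearing overheating ← the motor cavitation ← the feed sensor rupture ← the actuator stall.
A separate upstream branch: the coolant bearing overheating ← the motor cavitation ← the feed sensor rupture ← the upstream sensor stall ← the upstream valve misalignment.
A separate upstream branch: the coolant bearing overheating ← the hydraulic bearing misalignment ← the filter trip.
Each of those chain origins has no stated cause.

the actuator stall, the filter trip, the upstream valve misalignment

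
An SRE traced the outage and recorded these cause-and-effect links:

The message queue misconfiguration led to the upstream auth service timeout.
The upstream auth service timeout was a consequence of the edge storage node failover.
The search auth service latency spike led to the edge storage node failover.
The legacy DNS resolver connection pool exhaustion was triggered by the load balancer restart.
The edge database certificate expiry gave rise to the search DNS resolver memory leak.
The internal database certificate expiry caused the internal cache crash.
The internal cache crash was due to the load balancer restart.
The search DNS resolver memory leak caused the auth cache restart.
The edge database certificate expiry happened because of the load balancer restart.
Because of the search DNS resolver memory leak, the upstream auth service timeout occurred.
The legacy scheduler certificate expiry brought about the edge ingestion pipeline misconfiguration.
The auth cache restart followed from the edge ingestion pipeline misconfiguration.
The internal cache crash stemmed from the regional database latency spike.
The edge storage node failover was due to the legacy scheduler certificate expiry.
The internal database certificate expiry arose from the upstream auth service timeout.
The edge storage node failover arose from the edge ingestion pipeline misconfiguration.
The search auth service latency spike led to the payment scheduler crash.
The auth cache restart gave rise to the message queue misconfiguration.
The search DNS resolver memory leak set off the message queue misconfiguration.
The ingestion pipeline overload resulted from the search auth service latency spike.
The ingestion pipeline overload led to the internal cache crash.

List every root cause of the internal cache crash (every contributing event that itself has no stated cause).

Tracing upstream from the internal cache crash: the internal cache crash ← the ingestion pipeline overload ← the search auth service latency spike.
A separate upstream branch: the internal cache crash ← the load balancer restart.
A separate upstream branch: the internal cache crash ← the internal database certificate expiry ← the upstream auth service timeout ← the edge storage node failover ← the legacy scheduler certificate expiry.
A separate upstream branch: the internal cache crash ← the regional database latency spike.
Each of those chain origins has no stated cause.

the legacy scheduler certificate expiry, the load balancer restart, the regional database latency spike, the search auth service latency spike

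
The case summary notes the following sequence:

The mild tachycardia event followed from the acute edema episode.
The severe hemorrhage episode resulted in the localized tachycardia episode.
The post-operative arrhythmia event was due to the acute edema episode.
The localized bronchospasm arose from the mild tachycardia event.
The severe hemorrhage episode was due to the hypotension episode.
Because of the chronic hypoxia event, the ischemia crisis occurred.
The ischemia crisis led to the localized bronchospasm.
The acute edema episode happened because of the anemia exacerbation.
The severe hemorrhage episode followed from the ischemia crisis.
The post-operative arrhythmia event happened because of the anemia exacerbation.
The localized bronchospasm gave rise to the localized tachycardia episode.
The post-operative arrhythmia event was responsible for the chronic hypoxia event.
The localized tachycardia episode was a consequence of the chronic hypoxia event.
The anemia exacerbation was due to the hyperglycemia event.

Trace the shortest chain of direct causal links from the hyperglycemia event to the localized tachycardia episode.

the hyperglycemia event → the anemia exacerbation → the post-operative arrhythmia event → the chronic hypoxia event → the localized tachycardia episode

the hyperglycemia event → the anemia exacerbation
the anemia exacerbation → the post-operative arrhythmia event
the post-operative arrhythmia event → the chronic hypoxia event
the chronic hypoxia event → the localized tachycardia episode
Length: 4 steps.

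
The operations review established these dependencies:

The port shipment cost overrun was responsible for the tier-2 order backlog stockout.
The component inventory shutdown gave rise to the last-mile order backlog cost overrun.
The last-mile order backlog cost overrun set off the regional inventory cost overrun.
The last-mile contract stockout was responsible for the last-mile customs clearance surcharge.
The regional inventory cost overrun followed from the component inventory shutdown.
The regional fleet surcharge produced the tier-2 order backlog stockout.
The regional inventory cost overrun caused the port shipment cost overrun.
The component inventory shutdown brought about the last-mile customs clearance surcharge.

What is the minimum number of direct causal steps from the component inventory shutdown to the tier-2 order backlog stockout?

Shortest chain: the component inventory shutdown → the regional inventory cost overrun → the port shipment cost overrun → the tier-2 order backlog stockout.

3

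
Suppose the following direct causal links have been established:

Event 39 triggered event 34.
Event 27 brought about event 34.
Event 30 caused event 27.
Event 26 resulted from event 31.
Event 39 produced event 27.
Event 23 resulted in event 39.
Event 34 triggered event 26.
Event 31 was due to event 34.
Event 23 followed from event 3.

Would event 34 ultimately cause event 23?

Event 34 leads to event 31, event 26; event 23 is not among them.

No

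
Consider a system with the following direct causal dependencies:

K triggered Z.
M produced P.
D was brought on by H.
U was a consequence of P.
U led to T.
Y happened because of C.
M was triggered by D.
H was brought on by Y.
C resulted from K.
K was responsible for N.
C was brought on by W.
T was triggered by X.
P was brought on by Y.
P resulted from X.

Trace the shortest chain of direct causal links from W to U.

W → C
C → Y
Y → P
P → U
Length: 4 steps.

W → C → Y → P → U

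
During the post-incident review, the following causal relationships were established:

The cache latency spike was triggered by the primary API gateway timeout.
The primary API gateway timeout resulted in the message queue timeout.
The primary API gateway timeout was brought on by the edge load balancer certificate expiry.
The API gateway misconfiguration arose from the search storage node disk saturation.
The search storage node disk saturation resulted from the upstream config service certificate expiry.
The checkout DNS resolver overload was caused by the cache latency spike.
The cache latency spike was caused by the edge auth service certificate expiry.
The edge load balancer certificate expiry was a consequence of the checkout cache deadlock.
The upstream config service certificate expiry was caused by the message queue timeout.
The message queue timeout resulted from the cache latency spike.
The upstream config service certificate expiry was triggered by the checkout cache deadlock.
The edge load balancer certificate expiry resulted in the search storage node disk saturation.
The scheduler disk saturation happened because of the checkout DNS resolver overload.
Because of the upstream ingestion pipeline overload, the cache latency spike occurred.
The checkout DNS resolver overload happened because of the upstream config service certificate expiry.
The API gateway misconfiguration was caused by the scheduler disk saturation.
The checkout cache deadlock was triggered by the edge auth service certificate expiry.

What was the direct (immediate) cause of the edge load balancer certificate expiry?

the checkout cache deadlock

Upstream contributors include the edge auth service certificate expiry, but only the checkout cache deadlock feeds directly into the edge load balancer certificate expiry.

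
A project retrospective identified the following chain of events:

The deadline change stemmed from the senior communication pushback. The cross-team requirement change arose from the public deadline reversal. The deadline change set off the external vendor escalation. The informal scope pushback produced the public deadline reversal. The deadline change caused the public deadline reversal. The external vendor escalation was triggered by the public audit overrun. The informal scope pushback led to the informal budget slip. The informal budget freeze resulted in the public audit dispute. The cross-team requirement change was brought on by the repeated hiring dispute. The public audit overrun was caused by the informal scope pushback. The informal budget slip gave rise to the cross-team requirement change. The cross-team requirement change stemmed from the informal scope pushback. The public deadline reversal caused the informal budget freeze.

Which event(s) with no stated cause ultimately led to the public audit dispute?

Tracing upstream from the public audit dispute: the public audit dispute ← the informal budget freeze ← the public deadline reversal ← the informal scope pushback.
A separate upstream branch: the public audit dispute ← the informal budget freeze ← the public deadline reversal ← the deadline change ← the senior communication pushback.
Each of those chain origins has no stated cause.

the informal scope pushback, the senior communication pushback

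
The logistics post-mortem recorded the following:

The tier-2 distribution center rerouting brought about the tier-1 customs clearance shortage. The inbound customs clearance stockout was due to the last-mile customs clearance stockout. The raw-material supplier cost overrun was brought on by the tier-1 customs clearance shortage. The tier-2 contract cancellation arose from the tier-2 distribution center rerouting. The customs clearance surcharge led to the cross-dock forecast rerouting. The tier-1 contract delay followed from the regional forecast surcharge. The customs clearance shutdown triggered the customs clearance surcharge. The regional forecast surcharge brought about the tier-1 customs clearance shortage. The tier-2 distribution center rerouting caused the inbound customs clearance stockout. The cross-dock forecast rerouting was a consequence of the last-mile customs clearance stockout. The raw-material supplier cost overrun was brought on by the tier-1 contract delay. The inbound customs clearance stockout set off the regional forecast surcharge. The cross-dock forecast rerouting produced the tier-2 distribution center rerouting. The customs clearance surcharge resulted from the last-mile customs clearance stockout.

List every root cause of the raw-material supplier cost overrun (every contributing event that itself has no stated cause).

the customs clearance shutdown, the last-mile customs clearance stockout

Tracing upstream from the raw-material supplier cost overrun: the raw-material supplier cost overrun ← the tier-1 contract delay ← the regional forecast surcharge ← the inbound customs clearance stockout ← the last-mile customs clearance stockout.
A separate upstream branch: the raw-material supplier cost overrun ← the tier-1 customs clearance shortage ← the tier-2 distribution center rerouting ← the cross-dock forecast rerouting ← the customs clearance surcharge ← the customs clearance shutdown.
Each of those chain origins has no stated cause.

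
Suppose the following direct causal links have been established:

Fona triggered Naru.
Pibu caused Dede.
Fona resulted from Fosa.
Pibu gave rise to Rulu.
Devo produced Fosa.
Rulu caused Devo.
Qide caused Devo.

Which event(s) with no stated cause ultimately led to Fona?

Tracing upstream from Fona: Fona ← Fosa ← Devo ← Rulu ← Pibu.
A separate upstream branch: Fona ← Fosa ← Devo ← Qide.
Each of those chain origins has no stated cause.

Pibu, Qide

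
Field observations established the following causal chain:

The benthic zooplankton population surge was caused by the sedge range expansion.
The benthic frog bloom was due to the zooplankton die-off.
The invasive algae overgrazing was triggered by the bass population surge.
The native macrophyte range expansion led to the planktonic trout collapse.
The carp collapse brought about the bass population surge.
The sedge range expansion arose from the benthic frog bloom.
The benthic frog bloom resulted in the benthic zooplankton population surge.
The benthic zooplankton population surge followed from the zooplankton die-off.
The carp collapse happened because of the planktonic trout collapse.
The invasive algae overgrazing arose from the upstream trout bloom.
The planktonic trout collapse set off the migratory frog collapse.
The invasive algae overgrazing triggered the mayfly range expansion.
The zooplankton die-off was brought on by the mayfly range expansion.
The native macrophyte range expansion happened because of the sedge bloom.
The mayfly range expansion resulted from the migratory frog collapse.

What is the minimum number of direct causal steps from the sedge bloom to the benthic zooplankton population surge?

6

Shortest chain: the sedge bloom → the native macrophyte range expansion → the planktonic trout collapse → the migratory frog collapse → the mayfly range expansion → the zooplankton die-off → the benthic zooplankton population surge.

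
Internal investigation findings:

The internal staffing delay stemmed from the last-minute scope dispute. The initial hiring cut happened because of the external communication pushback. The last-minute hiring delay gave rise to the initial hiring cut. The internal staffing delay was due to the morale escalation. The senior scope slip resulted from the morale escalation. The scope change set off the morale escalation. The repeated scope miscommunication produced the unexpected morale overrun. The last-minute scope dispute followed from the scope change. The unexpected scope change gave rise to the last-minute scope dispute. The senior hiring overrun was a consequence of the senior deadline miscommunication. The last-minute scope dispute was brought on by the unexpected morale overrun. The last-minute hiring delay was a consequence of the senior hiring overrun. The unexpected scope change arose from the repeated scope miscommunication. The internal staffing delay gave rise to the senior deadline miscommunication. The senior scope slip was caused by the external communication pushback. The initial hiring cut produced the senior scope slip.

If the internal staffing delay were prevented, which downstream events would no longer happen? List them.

the last-minute hiring delay, the senior deadline miscommunication, the senior hiring overrun

Downstream of the internal staffing delay: the senior deadline miscommunication, the senior hiring overrun, the last-minute hiring delay, the initial hiring cut, the senior scope slip.
Of those, still caused via another path: the initial hiring cut, the senior scope slip.
The remainder have no surviving cause.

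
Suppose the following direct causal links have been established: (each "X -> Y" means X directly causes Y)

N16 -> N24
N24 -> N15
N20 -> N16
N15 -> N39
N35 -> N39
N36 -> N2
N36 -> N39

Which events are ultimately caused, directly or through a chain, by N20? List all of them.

Direct effects: N16.
2 steps out: N24.
3 steps out: N15.
4 steps out: N39.
Not reachable from it: N36, N35, N2.

N15, N16, N24, N39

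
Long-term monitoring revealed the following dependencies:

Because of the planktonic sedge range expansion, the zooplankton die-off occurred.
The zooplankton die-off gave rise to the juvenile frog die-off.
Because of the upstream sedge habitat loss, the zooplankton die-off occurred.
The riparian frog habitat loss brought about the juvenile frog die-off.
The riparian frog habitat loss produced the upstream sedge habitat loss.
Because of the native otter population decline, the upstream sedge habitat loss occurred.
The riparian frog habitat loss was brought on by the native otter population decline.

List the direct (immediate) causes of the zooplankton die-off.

the planktonic sedge range expansion, the upstream sedge habitat loss

Upstream contributors include the native otter population decline, the riparian frog habitat loss, but only the planktonic sedge range expansion, the upstream sedge habitat loss feed directly into the zooplankton die-off.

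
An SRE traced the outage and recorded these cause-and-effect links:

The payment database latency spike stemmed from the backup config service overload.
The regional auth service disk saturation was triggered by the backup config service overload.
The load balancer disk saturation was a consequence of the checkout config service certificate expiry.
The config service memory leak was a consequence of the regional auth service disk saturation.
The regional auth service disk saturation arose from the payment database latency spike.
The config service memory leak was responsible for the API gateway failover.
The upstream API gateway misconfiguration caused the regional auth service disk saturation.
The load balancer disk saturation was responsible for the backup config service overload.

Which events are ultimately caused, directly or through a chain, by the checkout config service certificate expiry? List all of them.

the API gateway failover, the backup config service overload, the config service memory leak, the load balancer disk saturation, the payment database latency spike, the regional auth service disk saturation

Direct effects: the load balancer disk saturation.
2 steps out: the backup config service overload.
3 steps out: the payment database latency spike, the regional auth service disk saturation.
4 steps out: the config service memory leak.
5 steps out: the API gateway failover.
Not reachable from it: the upstream API gateway misconfiguration.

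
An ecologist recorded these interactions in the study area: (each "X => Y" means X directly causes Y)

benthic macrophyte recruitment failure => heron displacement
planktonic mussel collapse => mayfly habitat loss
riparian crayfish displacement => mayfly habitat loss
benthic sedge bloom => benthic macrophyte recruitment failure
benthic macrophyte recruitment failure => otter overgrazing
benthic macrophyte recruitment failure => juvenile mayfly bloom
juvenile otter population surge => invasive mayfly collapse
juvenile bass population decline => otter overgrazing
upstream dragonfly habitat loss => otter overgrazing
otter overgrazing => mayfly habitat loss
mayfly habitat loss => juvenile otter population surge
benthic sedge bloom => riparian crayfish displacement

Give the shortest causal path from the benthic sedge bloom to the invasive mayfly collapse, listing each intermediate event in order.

the benthic sedge bloom → the riparian crayfish displacement → the mayfly habitat loss → the juvenile otter population surge → the invasive mayfly collapse

the benthic sedge bloom → the riparian crayfish displacement
the riparian crayfish displacement → the mayfly habitat loss
the mayfly habitat loss → the juvenile otter population surge
the juvenile otter population surge → the invasive mayfly collapse
Length: 4 steps.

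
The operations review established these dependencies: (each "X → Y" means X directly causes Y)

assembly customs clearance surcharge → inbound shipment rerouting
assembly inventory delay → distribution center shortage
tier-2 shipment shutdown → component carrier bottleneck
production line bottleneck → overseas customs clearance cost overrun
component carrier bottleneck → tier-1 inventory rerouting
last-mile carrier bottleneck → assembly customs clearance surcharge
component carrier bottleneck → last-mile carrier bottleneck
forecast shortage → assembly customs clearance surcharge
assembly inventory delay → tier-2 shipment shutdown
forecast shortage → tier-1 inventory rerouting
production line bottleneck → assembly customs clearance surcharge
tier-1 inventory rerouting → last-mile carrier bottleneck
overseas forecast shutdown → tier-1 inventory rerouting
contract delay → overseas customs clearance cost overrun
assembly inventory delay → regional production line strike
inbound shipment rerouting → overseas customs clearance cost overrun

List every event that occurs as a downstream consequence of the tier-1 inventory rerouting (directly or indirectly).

Direct effects: the last-mile carrier bottleneck.
2 steps out: the assembly customs clearance surcharge.
3 steps out: the inbound shipment rerouting.
4 steps out: the overseas customs clearance cost overrun.
Not reachable from it: the assembly inventory delay, the regional production line strike, the distribution center shortage, the tier-2 shipment shutdown, the component carrier bottleneck, the overseas forecast shutdown, the forecast shortage, the contract delay, the production line bottleneck.

the assembly customs clearance surcharge, the inbound shipment rerouting, the last-mile carrier bottleneck, the overseas customs clearance cost overrun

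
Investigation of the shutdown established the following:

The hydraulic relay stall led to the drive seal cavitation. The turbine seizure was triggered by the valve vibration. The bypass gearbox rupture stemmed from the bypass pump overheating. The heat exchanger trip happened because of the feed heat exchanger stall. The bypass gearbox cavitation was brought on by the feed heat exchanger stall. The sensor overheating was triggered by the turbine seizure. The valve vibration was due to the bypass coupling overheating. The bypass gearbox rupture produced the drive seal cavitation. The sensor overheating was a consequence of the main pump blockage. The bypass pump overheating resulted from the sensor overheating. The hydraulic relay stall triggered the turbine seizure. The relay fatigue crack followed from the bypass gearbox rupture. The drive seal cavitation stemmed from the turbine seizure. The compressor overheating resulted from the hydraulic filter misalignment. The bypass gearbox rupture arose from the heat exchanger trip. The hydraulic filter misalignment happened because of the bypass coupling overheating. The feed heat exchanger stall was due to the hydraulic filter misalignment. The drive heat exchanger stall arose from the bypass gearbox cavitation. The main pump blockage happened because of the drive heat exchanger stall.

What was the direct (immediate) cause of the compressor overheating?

the hydraulic filter misalignment

Upstream contributors include the bypass coupling overheating, but only the hydraulic filter misalignment feeds directly into the compressor overheating.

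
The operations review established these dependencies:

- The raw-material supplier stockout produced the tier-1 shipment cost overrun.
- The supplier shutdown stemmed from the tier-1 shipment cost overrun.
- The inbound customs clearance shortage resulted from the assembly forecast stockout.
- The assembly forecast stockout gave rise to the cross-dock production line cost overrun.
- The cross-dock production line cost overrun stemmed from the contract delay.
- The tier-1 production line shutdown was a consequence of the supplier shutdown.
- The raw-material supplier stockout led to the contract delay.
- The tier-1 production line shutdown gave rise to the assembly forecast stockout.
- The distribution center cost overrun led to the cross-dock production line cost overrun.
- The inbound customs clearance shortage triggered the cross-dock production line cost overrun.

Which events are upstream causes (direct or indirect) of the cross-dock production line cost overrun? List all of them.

Immediate causes of the cross-dock production line cost overrun: the distribution center cost overrun, the contract delay, the assembly forecast stockout, the inbound customs clearance shortage.
Further upstream: the raw-material supplier stockout, the tier-1 shipment cost overrun, the supplier shutdown, the tier-1 production line shutdown.

the assembly forecast stockout, the contract delay, the distribution center cost overrun, the inbound customs clearance shortage, the raw-material supplier stockout, the supplier shutdown, the tier-1 production line shutdown, the tier-1 shipment cost overrun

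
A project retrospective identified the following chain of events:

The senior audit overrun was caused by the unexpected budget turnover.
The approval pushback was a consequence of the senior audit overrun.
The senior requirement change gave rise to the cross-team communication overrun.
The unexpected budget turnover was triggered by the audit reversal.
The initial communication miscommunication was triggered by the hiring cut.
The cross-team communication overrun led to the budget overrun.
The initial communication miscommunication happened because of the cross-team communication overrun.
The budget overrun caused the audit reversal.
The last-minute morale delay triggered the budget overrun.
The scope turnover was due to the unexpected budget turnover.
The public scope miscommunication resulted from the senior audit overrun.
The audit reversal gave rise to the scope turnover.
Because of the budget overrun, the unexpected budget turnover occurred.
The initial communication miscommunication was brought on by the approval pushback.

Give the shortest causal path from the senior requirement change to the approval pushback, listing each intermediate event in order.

the senior requirement change → the cross-team communication overrun → the budget overrun → the unexpected budget turnover → the senior audit overrun → the approval pushback

the senior requirement change → the cross-team communication overrun
the cross-team communication overrun → the budget overrun
the budget overrun → the unexpected budget turnover
the unexpected budget turnover → the senior audit overrun
the senior audit overrun → the approval pushback
Length: 5 steps.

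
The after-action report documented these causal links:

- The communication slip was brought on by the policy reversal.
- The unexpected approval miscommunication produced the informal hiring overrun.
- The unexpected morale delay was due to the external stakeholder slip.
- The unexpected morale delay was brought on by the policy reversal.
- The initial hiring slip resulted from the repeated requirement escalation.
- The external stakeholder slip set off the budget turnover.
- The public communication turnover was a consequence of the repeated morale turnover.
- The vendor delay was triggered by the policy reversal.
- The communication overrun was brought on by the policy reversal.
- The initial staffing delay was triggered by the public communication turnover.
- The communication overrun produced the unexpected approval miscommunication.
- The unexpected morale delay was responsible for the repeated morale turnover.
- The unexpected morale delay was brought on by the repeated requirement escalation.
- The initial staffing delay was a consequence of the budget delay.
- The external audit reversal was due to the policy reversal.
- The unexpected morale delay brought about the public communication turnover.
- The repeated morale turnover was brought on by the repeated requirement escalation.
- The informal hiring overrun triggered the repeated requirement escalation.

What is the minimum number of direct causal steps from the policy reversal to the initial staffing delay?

3

Shortest chain: the policy reversal → the unexpected morale delay → the public communication turnover → the initial staffing delay.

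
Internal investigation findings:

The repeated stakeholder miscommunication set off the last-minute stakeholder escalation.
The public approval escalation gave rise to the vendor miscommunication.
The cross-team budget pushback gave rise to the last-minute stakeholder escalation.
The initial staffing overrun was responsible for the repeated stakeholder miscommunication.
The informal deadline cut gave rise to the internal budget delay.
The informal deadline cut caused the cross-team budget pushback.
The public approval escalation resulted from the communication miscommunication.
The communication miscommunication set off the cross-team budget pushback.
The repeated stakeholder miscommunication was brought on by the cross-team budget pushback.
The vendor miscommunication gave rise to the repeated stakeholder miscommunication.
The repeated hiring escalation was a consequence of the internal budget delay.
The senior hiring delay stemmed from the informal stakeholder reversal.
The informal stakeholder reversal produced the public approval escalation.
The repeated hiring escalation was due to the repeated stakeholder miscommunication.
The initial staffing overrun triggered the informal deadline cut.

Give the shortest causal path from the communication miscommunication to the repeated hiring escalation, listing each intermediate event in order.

the communication miscommunication → the cross-team budget pushback → the repeated stakeholder miscommunication → the repeated hiring escalation

the communication miscommunication → the cross-team budget pushback
the cross-team budget pushback → the repeated stakeholder miscommunication
the repeated stakeholder miscommunication → the repeated hiring escalation
Length: 3 steps.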